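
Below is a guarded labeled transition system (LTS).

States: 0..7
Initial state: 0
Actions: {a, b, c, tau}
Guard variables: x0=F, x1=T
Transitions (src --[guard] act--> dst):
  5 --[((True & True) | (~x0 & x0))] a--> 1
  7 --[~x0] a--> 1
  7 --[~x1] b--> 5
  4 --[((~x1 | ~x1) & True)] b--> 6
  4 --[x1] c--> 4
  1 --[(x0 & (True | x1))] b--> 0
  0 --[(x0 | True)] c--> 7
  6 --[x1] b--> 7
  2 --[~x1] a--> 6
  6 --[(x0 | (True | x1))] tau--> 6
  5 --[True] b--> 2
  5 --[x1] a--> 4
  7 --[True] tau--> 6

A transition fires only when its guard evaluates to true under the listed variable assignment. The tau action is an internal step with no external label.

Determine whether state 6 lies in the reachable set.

After dropping false guards: 9 live edges.
L0 = {0}
L1 = {7}  total {0,7}
L2 = {1,6}  total {0,1,6,7}
Reachable = {0,1,6,7}
trace reaching 6: c·tau

Answer: REACHABLE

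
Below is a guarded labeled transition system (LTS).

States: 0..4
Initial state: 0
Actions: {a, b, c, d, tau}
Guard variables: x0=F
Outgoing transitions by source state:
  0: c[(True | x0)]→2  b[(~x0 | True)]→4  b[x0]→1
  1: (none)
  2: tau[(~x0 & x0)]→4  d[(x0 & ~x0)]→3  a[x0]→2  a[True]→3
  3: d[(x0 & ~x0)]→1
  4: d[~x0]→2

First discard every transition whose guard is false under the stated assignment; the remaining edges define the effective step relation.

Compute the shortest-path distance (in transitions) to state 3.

Breadth-first toward 3:
  L0 = {0}
  L1 = {2,4}
  L2 = {3}
first hit 3 at d=2 via c·a

Answer: 2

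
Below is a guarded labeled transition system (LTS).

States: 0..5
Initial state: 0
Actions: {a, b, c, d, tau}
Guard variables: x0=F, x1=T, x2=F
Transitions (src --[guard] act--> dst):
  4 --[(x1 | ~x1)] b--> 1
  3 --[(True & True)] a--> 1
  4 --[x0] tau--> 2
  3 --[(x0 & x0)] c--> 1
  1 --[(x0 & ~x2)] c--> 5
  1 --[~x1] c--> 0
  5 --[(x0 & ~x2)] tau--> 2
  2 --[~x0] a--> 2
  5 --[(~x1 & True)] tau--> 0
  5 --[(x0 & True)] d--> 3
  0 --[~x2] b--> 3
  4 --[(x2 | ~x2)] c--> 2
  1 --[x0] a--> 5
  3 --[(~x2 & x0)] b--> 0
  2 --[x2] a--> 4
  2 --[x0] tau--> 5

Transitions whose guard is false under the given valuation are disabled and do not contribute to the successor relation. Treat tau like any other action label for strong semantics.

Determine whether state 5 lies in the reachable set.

Answer: UNREACHABLE

Trace:
5 transition(s) survive guard evaluation.
Layer 0: {0}
Layer 1: {3}  total {0,3}
Layer 2: {1}  total {0,1,3}
Reach set: {0,1,3}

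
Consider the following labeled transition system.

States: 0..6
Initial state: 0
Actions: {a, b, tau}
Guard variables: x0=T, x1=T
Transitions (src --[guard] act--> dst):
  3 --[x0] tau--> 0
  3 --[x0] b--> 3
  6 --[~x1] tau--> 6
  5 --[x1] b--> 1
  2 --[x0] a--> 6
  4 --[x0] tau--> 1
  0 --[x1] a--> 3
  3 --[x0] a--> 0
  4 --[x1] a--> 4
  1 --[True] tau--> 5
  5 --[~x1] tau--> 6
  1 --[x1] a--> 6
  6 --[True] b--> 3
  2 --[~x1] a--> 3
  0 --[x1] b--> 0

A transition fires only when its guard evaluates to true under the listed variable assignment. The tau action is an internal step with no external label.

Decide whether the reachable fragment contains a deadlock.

Reachable = {0,3}
  0: a→3  b→0  [2 out]
  3: a→0  b→3  tau→0  [3 out]

Answer: DEADLOCK-FREE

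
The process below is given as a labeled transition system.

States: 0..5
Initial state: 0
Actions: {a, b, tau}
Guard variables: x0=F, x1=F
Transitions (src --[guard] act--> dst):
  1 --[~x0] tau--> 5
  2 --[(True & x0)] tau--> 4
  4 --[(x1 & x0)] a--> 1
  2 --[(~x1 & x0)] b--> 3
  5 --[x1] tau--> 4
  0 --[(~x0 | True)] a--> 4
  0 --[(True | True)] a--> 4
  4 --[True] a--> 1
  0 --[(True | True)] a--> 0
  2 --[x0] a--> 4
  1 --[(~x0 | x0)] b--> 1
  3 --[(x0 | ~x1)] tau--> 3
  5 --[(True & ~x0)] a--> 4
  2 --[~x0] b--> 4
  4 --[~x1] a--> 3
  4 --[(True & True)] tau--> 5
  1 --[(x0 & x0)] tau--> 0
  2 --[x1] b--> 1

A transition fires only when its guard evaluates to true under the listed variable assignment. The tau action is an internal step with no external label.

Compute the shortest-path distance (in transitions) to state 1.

BFS to 1:
  Layer 0: {0}
  Layer 1: {4}
  Layer 2: {1,3,5}
1 enters at depth 2; path a·a

Answer: 2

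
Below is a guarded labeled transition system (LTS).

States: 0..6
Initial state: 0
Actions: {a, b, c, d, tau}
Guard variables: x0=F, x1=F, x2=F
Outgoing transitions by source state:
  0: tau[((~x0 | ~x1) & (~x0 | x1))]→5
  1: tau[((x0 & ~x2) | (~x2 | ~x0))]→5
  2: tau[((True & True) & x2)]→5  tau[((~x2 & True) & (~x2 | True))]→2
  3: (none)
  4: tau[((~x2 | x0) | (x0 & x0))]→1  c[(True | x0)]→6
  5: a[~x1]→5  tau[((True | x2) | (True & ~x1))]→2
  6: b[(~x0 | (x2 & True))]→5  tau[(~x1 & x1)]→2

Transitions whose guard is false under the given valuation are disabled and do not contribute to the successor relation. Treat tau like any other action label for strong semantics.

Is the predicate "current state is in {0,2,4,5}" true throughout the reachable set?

Safe = {0,2,4,5}
Reachable = {0,2,5}
  0: ok
  2: ok
  5: ok

Answer: INVARIANT HOLDS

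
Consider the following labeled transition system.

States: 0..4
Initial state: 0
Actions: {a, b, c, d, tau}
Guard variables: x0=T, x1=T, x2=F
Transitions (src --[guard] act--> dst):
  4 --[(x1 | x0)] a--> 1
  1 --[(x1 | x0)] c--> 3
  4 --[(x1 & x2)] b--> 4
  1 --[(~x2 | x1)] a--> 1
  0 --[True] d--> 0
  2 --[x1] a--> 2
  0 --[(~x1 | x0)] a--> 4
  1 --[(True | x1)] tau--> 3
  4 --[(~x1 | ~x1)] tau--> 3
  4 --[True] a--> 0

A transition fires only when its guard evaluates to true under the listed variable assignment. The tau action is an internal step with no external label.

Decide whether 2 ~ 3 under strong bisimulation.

Answer: NOT BISIMILAR

Working:
Refine partition for ~:
  P[0] = {{0,1,2,3,4}}
  P[1] = {{0},{1},{2,4},{3}}
  P[2] = {{0},{1},{2},{3},{4}}
stable after 3 split(s): 5 block(s)
[2]={2}  [3]={3}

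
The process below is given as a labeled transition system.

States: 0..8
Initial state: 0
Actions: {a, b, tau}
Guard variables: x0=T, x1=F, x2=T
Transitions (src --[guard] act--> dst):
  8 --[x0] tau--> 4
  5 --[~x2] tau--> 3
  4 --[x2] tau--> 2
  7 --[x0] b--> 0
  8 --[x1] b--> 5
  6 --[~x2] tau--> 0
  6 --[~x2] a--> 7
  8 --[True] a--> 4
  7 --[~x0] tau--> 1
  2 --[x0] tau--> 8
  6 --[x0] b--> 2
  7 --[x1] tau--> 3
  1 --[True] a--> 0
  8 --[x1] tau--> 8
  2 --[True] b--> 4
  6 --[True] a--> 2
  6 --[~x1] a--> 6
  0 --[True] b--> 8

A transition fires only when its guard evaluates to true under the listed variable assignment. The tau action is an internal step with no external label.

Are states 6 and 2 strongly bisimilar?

Answer: NOT BISIMILAR

Trace:
Refine partition for ~:
  round 0: {{0,1,2,3,4,5,6,7,8}}
  round 1: {{0,7},{1},{2},{3,5},{4},{6},{8}}
  round 2: {{0},{1},{2},{3,5},{4},{6},{7},{8}}
8 equivalence class(es) (converged in 3)
6∈{6}, 2∈{2}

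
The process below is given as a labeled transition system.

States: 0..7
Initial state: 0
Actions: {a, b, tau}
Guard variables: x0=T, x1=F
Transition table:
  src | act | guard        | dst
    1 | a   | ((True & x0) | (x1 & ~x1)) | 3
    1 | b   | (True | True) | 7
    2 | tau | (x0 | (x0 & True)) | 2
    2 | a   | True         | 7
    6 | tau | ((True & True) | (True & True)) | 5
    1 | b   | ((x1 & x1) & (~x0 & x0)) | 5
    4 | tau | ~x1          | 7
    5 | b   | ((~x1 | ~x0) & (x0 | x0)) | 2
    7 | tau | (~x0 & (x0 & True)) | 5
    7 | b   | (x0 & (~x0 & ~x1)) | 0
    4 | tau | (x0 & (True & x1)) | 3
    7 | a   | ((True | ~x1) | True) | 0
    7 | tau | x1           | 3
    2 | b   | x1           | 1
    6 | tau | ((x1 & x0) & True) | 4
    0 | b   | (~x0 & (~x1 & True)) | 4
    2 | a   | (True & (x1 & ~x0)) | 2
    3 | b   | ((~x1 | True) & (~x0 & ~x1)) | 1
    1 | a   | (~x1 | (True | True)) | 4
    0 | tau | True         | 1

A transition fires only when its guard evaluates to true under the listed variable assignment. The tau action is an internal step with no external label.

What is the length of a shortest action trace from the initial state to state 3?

BFS to 3:
  L0 = {0}
  L1 = {1}
  L2 = {3,4,7}
first hit 3 at d=2 via tau·a

Answer: 2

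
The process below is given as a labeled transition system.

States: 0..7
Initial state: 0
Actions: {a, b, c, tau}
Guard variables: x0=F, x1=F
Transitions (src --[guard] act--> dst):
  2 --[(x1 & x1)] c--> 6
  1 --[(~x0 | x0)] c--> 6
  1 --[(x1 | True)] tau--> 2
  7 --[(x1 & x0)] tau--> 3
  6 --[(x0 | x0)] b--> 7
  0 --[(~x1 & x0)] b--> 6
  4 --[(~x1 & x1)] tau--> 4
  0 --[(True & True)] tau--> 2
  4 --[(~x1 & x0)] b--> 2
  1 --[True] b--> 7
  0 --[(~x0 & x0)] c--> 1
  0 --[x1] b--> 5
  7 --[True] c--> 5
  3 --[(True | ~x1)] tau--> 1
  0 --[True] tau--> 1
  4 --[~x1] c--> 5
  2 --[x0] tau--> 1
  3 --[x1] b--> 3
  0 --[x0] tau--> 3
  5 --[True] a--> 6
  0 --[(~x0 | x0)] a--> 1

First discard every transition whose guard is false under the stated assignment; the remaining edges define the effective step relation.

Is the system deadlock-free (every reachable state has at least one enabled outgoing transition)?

Reach set: {0,1,2,5,6,7}
  0: a→1  tau→1  tau→2  [3 exit(s)]
  1: b→7  c→6  tau→2  [3 exit(s)]
  2: ∅  [deadlock]
  5: a→6  [1 exit(s)]
  6: ∅  [deadlock]
  7: c→5  [1 exit(s)]
witness 2: tau

Answer: DEADLOCK at state 2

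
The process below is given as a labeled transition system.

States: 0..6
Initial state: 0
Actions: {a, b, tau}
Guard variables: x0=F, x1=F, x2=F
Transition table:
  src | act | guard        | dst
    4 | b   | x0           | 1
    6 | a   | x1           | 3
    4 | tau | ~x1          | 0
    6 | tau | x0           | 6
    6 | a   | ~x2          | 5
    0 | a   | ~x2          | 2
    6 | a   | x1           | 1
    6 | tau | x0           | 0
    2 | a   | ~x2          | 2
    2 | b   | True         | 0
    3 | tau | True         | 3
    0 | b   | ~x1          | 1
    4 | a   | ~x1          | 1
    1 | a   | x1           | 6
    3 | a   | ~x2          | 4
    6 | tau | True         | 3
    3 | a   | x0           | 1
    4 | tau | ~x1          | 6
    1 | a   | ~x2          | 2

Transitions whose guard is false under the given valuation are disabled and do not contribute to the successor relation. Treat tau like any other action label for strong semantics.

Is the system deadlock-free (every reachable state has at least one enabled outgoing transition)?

Answer: DEADLOCK-FREE

Trace:
Reach set: {0,1,2}
  0: a→2  b→1  [deg 2]
  1: a→2  [deg 1]
  2: a→2  b→0  [deg 2]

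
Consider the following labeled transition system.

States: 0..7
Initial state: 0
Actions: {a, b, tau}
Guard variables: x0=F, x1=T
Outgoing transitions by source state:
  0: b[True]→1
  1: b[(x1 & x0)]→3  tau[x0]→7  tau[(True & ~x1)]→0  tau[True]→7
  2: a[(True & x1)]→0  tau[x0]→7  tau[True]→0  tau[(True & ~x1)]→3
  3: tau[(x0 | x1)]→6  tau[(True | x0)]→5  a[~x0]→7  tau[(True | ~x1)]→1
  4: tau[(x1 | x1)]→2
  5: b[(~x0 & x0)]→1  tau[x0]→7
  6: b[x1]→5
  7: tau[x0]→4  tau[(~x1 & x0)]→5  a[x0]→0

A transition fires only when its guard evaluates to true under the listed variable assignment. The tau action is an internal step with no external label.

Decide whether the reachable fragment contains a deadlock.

Answer: DEADLOCK at state 7

Working:
Reach set: {0,1,7}
  0: b→1  [deg 1]
  1: tau→7  [deg 1]
  7: ∅  [deadlock]
trace reaching 7: b·tau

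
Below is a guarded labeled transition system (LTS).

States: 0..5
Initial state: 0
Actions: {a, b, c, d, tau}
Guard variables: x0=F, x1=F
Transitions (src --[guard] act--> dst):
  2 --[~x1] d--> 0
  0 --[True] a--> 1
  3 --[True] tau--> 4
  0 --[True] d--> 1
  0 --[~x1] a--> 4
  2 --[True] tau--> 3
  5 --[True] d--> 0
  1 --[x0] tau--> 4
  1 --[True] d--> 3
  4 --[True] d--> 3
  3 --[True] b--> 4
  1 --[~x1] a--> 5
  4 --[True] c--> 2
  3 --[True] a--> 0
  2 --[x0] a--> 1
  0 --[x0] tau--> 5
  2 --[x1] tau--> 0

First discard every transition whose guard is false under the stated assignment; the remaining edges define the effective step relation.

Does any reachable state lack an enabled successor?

Answer: DEADLOCK-FREE

Trace:
Reach set: {0,1,2,3,4,5}
  0: a→1  a→4  d→1  [3 exit(s)]
  1: a→5  d→3  [2 exit(s)]
  2: d→0  tau→3  [2 exit(s)]
  3: a→0  b→4  tau→4  [3 exit(s)]
  4: c→2  d→3  [2 exit(s)]
  5: d→0  [1 exit(s)]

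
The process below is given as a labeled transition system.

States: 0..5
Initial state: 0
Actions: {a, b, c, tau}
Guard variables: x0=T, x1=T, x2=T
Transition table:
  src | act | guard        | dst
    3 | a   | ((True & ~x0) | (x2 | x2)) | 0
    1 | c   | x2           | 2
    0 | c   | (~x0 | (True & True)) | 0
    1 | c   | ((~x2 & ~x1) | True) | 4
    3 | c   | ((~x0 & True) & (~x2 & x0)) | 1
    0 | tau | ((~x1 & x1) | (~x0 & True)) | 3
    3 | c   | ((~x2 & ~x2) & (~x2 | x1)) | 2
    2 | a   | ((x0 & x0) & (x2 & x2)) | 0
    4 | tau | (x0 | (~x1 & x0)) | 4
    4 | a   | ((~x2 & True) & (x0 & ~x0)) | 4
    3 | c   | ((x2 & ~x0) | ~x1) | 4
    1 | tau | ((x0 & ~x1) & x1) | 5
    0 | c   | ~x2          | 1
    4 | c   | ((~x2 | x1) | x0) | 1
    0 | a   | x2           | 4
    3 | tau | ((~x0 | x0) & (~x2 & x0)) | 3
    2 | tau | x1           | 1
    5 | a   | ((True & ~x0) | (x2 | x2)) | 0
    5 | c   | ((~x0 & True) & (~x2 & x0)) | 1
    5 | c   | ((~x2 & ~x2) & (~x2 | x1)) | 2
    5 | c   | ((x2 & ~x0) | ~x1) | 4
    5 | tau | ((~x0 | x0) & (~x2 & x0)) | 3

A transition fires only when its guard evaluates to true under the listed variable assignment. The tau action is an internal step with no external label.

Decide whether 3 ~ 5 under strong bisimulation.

Compute ~ classes (split until stable):
  round 0: {{0,1,2,3,4,5}}
  round 1: {{0},{1},{2},{3,5},{4}}
stable after 2 split(s): 5 block(s)
3∈{3,5}, 5∈{3,5}

Answer: BISIMILAR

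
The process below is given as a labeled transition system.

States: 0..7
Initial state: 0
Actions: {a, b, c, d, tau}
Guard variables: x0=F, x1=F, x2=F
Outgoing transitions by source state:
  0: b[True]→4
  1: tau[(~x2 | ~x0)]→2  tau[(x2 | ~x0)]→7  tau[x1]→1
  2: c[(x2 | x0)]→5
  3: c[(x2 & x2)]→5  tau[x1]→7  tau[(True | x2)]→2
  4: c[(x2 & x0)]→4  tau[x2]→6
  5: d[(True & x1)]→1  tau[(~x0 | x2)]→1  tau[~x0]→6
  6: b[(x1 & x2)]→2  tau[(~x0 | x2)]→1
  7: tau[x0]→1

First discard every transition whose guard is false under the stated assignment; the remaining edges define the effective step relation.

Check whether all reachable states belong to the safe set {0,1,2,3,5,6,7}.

Safe = {0,1,2,3,5,6,7}
Reachable = {0,4}
  0: ✓
  4: ✗ unsafe
witness against invariant: b → 4

Answer: INVARIANT VIOLATED at state 4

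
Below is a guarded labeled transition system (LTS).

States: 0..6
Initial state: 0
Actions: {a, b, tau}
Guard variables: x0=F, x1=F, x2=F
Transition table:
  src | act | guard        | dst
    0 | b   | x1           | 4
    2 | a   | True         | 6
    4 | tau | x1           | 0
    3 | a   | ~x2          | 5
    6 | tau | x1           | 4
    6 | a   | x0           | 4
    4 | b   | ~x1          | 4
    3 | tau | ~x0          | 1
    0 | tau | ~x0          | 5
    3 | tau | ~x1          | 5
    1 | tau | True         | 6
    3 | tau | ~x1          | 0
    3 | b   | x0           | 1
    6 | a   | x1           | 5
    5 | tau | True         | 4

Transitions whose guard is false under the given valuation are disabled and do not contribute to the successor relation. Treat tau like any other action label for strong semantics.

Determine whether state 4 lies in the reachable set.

Guard filter leaves 9 enabled edge(s).
L0 = {0}
L1 = {5}  now seen {0,5}
L2 = {4}  now seen {0,4,5}
Reach set: {0,4,5}
Path to 4: tau·tau

Answer: REACHABLE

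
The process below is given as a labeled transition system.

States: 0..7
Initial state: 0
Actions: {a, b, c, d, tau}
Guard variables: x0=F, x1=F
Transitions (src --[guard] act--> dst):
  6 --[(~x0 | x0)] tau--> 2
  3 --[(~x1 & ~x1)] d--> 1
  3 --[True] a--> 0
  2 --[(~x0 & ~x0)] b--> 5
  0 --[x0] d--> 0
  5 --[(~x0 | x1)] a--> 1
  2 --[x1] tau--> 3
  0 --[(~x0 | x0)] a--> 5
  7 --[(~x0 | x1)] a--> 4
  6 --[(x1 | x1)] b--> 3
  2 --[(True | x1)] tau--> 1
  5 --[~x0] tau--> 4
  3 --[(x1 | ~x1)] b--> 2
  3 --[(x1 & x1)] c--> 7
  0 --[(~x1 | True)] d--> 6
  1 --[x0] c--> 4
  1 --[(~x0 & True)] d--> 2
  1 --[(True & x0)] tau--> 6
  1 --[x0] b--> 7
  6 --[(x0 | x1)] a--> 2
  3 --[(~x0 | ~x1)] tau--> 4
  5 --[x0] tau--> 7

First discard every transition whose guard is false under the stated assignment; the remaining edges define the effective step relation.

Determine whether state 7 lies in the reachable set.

Guard filter leaves 13 enabled edge(s).
depth 0: {0}
depth 1: {5,6}  now seen {0,5,6}
depth 2: {1,2,4}  now seen {0,1,2,4,5,6}
Reach set: {0,1,2,4,5,6}

Answer: UNREACHABLE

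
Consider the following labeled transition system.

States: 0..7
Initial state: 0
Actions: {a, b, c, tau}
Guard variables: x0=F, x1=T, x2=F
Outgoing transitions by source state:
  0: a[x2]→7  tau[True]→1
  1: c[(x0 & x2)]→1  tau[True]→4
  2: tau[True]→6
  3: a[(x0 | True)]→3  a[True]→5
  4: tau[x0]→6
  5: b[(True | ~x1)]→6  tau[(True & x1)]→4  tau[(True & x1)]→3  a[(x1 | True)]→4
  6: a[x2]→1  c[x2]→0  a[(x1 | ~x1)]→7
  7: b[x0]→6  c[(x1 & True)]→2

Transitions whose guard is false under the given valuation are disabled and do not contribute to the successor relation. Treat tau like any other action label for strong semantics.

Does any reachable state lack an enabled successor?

Reach set: {0,1,4}
  0: tau→1  [1 exit(s)]
  1: tau→4  [1 exit(s)]
  4: ∅  [STUCK]
witness 4: tau·tau

Answer: DEADLOCK at state 4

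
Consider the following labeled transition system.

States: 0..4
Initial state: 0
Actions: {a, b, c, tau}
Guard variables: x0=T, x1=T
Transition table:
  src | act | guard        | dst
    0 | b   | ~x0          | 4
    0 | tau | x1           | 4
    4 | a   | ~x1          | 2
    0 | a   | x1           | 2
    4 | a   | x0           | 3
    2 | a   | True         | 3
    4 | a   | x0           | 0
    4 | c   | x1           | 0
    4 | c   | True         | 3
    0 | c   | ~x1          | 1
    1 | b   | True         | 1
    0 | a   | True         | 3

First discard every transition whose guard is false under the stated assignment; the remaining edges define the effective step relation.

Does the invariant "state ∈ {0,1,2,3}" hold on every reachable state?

Answer: INVARIANT VIOLATED at state 4

Analysis:
Safe = {0,1,2,3}
R = {0,2,3,4}
  0: ok
  2: ok
  3: ok
  4: ✗ unsafe
reach 4 via tau — violates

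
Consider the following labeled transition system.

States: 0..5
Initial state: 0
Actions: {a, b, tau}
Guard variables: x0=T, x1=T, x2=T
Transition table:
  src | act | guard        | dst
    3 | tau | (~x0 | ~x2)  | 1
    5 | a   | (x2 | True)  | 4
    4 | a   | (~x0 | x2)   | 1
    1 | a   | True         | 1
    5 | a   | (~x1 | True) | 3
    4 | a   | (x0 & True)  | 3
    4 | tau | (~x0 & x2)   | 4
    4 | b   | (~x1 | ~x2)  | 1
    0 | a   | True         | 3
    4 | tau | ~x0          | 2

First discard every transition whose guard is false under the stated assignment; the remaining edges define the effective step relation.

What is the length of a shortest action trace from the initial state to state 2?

Answer: UNREACHABLE

Trace:
Layered search for 2:
  L0 = {0}
  L1 = {3}
2 never appears.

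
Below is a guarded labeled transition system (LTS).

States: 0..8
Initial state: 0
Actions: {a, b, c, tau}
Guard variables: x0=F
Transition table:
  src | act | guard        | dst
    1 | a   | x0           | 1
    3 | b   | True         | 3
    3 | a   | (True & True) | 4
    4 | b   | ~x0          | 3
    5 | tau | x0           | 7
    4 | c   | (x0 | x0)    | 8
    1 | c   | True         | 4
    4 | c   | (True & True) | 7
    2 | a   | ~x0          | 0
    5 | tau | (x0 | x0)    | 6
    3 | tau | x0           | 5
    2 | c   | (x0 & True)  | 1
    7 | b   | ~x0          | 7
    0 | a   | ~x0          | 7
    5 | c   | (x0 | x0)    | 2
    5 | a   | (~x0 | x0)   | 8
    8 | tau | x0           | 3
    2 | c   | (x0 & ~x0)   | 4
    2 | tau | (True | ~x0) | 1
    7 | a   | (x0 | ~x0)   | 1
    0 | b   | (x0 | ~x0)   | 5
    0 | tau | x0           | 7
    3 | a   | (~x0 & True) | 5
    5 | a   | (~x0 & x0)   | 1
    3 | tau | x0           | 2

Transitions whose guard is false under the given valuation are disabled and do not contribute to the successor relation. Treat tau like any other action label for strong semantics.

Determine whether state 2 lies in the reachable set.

Guard filter leaves 13 enabled edge(s).
depth 0: {0}
depth 1: {5,7}  now seen {0,5,7}
depth 2: {1,8}  now seen {0,1,5,7,8}
depth 3: {4}  now seen {0,1,4,5,7,8}
depth 4: {3}  now seen {0,1,3,4,5,7,8}
Reachable = {0,1,3,4,5,7,8}

Answer: UNREACHABLE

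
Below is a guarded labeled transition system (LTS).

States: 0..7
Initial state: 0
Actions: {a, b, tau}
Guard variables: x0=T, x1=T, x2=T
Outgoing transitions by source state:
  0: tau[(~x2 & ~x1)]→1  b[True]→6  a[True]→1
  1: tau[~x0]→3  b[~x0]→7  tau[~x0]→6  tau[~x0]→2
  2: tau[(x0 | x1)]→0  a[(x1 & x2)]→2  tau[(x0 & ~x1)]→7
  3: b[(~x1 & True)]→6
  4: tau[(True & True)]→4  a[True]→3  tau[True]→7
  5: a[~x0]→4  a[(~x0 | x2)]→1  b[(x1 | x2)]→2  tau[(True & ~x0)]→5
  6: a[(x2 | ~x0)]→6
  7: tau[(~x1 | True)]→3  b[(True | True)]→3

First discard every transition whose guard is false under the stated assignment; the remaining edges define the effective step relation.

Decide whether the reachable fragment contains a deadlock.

Answer: DEADLOCK at state 1

Working:
R = {0,1,6}
  0: a→1  b→6  [2 exit(s)]
  1: ∅  [STUCK]
  6: a→6  [1 exit(s)]
trace reaching 1: a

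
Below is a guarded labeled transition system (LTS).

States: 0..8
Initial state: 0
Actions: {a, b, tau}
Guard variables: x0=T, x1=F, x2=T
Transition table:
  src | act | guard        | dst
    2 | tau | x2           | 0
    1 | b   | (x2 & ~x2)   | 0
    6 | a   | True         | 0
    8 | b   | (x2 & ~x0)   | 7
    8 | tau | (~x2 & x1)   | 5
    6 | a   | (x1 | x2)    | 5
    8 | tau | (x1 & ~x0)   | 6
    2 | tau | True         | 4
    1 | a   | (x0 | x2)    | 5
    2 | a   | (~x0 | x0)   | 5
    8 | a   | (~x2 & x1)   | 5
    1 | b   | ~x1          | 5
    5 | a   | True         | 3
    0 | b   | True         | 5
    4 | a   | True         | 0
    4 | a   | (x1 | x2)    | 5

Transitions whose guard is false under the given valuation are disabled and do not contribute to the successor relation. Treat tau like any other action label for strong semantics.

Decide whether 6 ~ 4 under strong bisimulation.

Refine partition for ~:
  π0 = {{0,1,2,3,4,5,6,7,8}}
  π1 = {{0},{1},{2},{3,7,8},{4,5,6}}
  π2 = {{0},{1},{2},{3,7,8},{4,6},{5}}
Fixed point at round 3; 6 class(es).
class of 6: {4,6}; class of 4: {4,6}

Answer: BISIMILAR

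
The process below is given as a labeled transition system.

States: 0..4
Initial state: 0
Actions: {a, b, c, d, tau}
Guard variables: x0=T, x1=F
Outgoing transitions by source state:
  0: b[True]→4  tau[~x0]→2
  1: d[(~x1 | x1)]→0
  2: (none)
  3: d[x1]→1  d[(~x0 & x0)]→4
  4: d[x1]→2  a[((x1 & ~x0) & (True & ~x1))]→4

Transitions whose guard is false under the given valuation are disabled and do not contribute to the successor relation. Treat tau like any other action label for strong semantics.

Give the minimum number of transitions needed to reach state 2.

Breadth-first toward 2:
  depth 0: {0}
  depth 1: {4}
2 never appears.

Answer: UNREACHABLE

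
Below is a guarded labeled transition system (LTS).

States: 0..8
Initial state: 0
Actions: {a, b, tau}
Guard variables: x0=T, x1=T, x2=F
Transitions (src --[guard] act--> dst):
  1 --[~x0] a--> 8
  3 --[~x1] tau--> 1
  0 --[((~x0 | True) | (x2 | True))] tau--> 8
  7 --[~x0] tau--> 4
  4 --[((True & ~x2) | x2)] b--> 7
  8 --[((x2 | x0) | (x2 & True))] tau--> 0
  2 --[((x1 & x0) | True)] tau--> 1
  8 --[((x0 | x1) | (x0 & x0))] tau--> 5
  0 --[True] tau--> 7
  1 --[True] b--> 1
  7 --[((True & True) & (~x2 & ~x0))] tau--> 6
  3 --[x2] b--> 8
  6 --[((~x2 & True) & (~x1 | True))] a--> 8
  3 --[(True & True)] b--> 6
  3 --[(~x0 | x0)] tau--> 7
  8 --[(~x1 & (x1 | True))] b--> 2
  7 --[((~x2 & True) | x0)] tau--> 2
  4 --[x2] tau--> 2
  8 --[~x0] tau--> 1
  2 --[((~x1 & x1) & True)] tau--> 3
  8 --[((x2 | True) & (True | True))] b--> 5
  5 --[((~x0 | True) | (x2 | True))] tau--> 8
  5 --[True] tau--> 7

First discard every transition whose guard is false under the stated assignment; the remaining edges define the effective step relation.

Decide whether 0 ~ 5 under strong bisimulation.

Answer: BISIMILAR

Working:
Bisimulation quotient by refinement:
  π0 = {{0,1,2,3,4,5,6,7,8}}
  π1 = {{0,2,5,7},{1,4},{3,8},{6}}
  π2 = {{0,5},{1},{2},{3},{4},{6},{7},{8}}
8 equivalence class(es) (converged in 3)
class of 0: {0,5}; class of 5: {0,5}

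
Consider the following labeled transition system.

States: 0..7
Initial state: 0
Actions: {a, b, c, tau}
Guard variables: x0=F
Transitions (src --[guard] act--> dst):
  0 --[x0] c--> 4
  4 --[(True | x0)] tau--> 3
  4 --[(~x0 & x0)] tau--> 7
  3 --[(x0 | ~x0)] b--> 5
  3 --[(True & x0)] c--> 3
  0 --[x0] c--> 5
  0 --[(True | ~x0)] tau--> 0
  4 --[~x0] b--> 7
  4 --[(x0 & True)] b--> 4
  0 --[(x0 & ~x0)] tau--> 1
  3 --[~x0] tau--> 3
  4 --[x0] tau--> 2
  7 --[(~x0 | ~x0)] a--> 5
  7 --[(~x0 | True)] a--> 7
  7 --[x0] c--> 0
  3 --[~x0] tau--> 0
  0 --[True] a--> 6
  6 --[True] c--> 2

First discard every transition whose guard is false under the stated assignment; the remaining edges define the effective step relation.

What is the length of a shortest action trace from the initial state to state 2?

Answer: 2

Trace:
Layered search for 2:
  depth 0: {0}
  depth 1: {6}
  depth 2: {2}
first hit 2 at d=2 via a·c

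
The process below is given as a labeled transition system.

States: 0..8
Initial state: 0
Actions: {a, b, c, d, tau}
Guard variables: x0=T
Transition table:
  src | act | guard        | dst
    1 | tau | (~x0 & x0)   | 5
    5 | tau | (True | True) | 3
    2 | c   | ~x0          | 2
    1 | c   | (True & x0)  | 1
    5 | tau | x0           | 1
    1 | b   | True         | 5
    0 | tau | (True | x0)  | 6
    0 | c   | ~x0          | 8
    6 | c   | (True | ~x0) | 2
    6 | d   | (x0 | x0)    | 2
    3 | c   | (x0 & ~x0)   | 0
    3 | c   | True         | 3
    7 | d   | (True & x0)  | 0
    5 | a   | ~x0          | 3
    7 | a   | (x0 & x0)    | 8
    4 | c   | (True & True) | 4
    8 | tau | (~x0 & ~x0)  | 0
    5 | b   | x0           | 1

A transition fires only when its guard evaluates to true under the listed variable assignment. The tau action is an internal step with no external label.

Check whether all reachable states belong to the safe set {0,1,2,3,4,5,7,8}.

Answer: INVARIANT VIOLATED at state 6

Working:
Allowed set {0,1,2,3,4,5,7,8}
Reachable = {0,2,6}
  0: ✓
  2: ✓
  6: VIOLATES
counterexample path to 6: tau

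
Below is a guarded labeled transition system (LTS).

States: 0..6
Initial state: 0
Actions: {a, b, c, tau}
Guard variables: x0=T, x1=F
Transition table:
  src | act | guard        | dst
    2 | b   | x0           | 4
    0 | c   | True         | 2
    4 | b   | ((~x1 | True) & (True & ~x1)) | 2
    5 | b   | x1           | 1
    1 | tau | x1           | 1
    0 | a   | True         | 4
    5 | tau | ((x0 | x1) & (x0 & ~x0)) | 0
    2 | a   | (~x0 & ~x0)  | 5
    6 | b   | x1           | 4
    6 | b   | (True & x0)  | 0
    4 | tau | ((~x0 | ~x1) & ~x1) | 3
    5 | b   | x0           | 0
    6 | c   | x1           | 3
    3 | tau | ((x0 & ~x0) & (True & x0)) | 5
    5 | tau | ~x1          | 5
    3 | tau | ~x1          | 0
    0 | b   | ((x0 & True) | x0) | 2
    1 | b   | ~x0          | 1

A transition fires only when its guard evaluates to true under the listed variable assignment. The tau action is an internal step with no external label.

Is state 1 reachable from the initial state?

After dropping false guards: 10 live edges.
L0 = {0}
L1 = {2,4}  now seen {0,2,4}
L2 = {3}  now seen {0,2,3,4}
Reachable = {0,2,3,4}

Answer: UNREACHABLE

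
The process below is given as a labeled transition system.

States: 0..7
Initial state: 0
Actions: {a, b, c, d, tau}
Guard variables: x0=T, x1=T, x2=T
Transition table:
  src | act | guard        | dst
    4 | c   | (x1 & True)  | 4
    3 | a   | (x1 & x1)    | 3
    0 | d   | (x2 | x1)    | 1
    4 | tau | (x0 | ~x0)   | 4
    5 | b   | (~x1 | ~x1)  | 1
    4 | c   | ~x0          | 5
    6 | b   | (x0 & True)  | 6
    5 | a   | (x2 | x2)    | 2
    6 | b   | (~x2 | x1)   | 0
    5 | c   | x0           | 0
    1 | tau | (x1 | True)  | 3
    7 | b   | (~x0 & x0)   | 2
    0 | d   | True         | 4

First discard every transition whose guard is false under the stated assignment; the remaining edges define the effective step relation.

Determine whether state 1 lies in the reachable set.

10 transition(s) survive guard evaluation.
L0 = {0}
L1 = {1,4}  total {0,1,4}
L2 = {3}  total {0,1,3,4}
R = {0,1,3,4}
trace reaching 1: d

Answer: REACHABLE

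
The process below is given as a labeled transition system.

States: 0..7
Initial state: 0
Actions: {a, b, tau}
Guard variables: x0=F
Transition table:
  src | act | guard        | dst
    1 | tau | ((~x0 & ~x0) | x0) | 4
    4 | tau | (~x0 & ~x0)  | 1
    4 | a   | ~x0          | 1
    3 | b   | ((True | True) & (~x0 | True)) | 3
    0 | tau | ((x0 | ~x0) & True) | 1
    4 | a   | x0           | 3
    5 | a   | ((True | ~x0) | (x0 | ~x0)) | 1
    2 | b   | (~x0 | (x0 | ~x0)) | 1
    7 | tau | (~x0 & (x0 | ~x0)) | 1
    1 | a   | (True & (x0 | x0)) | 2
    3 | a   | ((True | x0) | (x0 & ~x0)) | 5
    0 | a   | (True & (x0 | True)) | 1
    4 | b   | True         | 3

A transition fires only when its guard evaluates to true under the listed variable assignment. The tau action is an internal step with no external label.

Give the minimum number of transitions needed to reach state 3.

Answer: 3

Trace:
Breadth-first toward 3:
  depth 0: {0}
  depth 1: {1}
  depth 2: {4}
  depth 3: {3}
depth(3)=3, e.g. a·tau·b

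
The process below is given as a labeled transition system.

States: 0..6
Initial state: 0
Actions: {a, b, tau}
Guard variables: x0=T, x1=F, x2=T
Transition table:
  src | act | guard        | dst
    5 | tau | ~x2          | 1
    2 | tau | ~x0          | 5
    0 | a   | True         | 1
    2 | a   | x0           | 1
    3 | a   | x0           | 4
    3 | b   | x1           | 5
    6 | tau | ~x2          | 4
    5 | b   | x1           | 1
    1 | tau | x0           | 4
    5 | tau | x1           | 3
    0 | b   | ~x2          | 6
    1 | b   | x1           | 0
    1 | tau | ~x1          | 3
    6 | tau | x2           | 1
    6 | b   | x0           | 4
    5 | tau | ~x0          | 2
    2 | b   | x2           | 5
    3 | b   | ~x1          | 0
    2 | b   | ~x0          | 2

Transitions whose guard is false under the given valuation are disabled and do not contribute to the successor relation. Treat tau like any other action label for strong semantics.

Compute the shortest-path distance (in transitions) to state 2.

Answer: UNREACHABLE

Trace:
Breadth-first toward 2:
  L0 = {0}
  L1 = {1}
  L2 = {3,4}
2 never appears.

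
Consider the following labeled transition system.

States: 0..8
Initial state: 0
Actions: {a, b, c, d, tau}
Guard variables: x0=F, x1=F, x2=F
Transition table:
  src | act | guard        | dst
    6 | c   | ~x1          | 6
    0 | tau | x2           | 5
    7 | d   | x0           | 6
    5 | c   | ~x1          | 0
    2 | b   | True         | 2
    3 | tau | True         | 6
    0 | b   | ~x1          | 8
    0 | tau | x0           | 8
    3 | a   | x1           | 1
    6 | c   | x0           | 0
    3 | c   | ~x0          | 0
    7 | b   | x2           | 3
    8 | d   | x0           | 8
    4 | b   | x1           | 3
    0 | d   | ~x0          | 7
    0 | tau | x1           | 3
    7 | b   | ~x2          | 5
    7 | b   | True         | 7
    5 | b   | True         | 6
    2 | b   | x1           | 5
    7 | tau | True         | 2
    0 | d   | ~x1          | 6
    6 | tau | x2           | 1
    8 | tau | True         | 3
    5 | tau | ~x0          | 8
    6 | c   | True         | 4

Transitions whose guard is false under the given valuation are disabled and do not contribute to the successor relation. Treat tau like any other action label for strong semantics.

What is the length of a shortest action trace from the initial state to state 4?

Layered search for 4:
  Layer 0: {0}
  Layer 1: {6,7,8}
  Layer 2: {2,3,4,5}
first hit 4 at d=2 via d·c

Answer: 2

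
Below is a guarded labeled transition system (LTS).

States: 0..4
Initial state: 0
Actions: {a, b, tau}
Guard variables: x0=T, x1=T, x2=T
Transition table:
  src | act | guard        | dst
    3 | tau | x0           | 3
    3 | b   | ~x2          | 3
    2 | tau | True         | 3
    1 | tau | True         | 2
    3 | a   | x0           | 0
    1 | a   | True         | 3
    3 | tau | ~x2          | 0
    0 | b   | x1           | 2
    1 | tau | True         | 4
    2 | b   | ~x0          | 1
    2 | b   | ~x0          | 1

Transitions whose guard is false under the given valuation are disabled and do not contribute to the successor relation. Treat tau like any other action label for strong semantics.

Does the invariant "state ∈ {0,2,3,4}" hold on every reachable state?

Allowed set {0,2,3,4}
Reach set: {0,2,3}
  0: safe
  2: safe
  3: safe

Answer: INVARIANT HOLDS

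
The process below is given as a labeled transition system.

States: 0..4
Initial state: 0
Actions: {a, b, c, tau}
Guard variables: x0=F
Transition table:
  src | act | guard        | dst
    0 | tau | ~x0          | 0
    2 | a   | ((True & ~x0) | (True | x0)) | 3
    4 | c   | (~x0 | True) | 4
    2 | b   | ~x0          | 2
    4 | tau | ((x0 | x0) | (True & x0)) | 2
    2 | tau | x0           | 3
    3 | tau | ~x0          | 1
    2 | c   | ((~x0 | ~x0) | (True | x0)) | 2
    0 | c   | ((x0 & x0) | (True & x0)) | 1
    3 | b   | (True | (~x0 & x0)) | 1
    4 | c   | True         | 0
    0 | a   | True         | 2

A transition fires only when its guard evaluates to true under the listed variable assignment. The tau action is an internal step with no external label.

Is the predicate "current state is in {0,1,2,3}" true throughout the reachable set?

Safe = {0,1,2,3}
Reach set: {0,1,2,3}
  0: ok
  1: ok
  2: ok
  3: ok

Answer: INVARIANT HOLDS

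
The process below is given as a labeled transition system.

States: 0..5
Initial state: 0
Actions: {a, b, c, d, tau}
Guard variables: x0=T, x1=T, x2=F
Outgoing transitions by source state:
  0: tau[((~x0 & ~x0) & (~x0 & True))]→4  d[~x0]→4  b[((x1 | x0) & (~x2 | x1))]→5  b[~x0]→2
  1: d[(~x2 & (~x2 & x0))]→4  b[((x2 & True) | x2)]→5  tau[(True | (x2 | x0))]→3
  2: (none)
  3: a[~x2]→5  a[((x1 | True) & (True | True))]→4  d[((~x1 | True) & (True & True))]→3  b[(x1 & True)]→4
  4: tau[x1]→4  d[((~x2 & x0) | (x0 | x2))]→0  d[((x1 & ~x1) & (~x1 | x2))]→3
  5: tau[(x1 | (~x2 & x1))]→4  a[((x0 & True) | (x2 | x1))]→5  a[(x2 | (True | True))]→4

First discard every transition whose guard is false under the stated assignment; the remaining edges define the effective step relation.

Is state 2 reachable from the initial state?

Guard filter leaves 12 enabled edge(s).
depth 0: {0}
depth 1: {5}  cumulative {0,5}
depth 2: {4}  cumulative {0,4,5}
Reachable = {0,4,5}

Answer: UNREACHABLE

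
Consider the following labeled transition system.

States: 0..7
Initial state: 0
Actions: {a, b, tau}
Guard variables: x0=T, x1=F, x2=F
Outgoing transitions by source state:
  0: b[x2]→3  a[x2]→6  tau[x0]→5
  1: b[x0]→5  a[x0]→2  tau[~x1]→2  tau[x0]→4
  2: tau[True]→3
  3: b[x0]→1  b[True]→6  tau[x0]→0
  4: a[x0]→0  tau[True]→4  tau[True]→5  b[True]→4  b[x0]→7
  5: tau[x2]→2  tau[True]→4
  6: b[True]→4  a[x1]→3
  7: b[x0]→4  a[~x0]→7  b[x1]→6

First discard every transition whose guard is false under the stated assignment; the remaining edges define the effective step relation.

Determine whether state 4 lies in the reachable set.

After dropping false guards: 17 live edges.
depth 0: {0}
depth 1: {5}  now seen {0,5}
depth 2: {4}  now seen {0,4,5}
depth 3: {7}  now seen {0,4,5,7}
R = {0,4,5,7}
witness 4: tau·tau

Answer: REACHABLE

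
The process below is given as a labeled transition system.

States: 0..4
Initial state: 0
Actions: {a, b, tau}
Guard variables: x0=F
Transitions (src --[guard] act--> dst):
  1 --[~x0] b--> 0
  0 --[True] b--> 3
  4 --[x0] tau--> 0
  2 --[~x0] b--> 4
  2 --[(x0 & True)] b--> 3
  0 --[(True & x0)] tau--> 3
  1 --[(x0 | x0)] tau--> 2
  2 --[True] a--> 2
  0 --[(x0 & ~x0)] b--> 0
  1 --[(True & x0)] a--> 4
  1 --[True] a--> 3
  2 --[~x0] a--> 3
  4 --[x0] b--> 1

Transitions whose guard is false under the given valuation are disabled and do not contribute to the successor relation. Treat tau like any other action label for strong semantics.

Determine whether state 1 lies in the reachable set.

Guard filter leaves 6 enabled edge(s).
L0 = {0}
L1 = {3}  cumulative {0,3}
R = {0,3}

Answer: UNREACHABLE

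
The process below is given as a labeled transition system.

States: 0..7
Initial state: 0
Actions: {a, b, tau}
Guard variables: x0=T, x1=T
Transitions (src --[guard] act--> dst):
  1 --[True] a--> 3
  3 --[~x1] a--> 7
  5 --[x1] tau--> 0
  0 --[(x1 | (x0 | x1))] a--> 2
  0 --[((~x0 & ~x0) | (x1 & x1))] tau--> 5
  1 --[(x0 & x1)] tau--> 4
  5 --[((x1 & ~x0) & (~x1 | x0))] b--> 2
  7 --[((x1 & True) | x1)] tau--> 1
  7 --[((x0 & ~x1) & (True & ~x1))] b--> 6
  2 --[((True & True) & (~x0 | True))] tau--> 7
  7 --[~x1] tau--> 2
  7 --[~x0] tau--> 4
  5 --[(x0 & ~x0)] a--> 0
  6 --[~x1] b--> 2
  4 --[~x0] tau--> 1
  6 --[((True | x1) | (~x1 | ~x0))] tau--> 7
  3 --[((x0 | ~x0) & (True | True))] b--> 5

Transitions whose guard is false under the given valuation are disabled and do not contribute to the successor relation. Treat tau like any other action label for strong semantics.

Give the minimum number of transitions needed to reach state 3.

Breadth-first toward 3:
  L0 = {0}
  L1 = {2,5}
  L2 = {7}
  L3 = {1}
  L4 = {3,4}
depth(3)=4, e.g. a·tau·tau·a

Answer: 4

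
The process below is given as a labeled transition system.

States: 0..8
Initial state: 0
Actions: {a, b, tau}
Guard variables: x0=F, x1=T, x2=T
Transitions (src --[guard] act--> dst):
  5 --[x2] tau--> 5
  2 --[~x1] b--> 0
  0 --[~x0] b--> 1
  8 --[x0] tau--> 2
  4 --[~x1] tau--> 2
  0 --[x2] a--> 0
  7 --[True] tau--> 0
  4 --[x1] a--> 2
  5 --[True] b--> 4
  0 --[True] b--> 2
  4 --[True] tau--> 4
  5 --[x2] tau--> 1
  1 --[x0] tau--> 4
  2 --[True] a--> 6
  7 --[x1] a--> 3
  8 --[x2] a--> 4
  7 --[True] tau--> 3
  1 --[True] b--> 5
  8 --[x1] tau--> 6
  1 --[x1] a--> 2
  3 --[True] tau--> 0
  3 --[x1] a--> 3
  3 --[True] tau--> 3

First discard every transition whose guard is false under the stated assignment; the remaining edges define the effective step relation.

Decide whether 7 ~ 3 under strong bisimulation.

Refine partition for ~:
  round 0: {{0,1,2,3,4,5,6,7,8}}
  round 1: {{0,1},{2},{3,4,7,8},{5},{6}}
  round 2: {{0},{1},{2},{3,7},{4},{5},{6},{8}}
Fixed point at round 3; 8 class(es).
7∈{3,7}, 3∈{3,7}

Answer: BISIMILAR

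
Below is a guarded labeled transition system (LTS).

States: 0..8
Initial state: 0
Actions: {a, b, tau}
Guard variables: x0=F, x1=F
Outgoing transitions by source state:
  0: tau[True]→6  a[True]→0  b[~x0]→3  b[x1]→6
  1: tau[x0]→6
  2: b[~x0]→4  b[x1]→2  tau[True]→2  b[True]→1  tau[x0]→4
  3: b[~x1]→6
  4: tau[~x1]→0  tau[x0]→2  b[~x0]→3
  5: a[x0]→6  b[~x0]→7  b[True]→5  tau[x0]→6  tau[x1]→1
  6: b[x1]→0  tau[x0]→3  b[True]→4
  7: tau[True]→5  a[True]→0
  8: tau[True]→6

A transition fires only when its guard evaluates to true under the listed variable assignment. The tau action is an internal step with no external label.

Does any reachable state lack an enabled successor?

R = {0,3,4,6}
  0: a→0  b→3  tau→6  [deg 3]
  3: b→6  [deg 1]
  4: b→3  tau→0  [deg 2]
  6: b→4  [deg 1]

Answer: DEADLOCK-FREE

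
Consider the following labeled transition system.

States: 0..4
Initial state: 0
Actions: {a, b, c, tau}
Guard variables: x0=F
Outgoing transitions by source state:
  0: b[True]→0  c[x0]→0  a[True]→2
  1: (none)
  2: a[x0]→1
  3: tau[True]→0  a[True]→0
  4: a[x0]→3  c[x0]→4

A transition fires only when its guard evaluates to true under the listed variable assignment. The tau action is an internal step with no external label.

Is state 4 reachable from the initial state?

Answer: UNREACHABLE

Trace:
4 transition(s) survive guard evaluation.
depth 0: {0}
depth 1: {2}  total {0,2}
R = {0,2}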